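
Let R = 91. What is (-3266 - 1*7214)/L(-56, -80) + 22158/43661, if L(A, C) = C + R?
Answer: -457323542/480271 ≈ -952.22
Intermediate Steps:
L(A, C) = 91 + C (L(A, C) = C + 91 = 91 + C)
(-3266 - 1*7214)/L(-56, -80) + 22158/43661 = (-3266 - 1*7214)/(91 - 80) + 22158/43661 = (-3266 - 7214)/11 + 22158*(1/43661) = -10480*1/11 + 22158/43661 = -10480/11 + 22158/43661 = -457323542/480271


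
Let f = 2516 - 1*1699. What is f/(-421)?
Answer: -817/421 ≈ -1.9406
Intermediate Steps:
f = 817 (f = 2516 - 1699 = 817)
f/(-421) = 817/(-421) = 817*(-1/421) = -817/421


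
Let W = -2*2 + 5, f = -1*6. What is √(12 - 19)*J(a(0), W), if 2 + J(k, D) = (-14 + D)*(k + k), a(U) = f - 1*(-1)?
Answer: 128*I*√7 ≈ 338.66*I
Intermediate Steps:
f = -6
W = 1 (W = -4 + 5 = 1)
a(U) = -5 (a(U) = -6 - 1*(-1) = -6 + 1 = -5)
J(k, D) = -2 + 2*k*(-14 + D) (J(k, D) = -2 + (-14 + D)*(k + k) = -2 + (-14 + D)*(2*k) = -2 + 2*k*(-14 + D))
√(12 - 19)*J(a(0), W) = √(12 - 19)*(-2 - 28*(-5) + 2*1*(-5)) = √(-7)*(-2 + 140 - 10) = (I*√7)*128 = 128*I*√7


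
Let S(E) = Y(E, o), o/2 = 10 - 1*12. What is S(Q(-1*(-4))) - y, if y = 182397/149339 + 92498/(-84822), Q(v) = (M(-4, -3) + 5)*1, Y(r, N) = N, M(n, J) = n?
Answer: -26163325072/6333616329 ≈ -4.1309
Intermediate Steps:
o = -4 (o = 2*(10 - 1*12) = 2*(10 - 12) = 2*(-2) = -4)
Q(v) = 1 (Q(v) = (-4 + 5)*1 = 1*1 = 1)
S(E) = -4
y = 828859756/6333616329 (y = 182397*(1/149339) + 92498*(-1/84822) = 182397/149339 - 46249/42411 = 828859756/6333616329 ≈ 0.13087)
S(Q(-1*(-4))) - y = -4 - 1*828859756/6333616329 = -4 - 828859756/6333616329 = -26163325072/6333616329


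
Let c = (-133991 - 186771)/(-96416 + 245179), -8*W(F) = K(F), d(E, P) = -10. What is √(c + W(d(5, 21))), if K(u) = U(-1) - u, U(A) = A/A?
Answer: I*√1250349742214/595052 ≈ 1.8791*I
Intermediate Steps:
U(A) = 1
K(u) = 1 - u
W(F) = -⅛ + F/8 (W(F) = -(1 - F)/8 = -⅛ + F/8)
c = -320762/148763 ≈ -2.1562
√(c + W(d(5, 21))) = √(-320762/148763 + (-⅛ + (⅛)*(-10))) = √(-320762/148763 + (-⅛ - 5/4)) = √(-320762/148763 - 11/8) = √(-4202489/1190104) = I*√1250349742214/595052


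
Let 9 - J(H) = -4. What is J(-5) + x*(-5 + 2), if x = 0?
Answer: 13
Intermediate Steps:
J(H) = 13 (J(H) = 9 - 1*(-4) = 9 + 4 = 13)
J(-5) + x*(-5 + 2) = 13 + 0*(-5 + 2) = 13 + 0*(-3) = 13 + 0 = 13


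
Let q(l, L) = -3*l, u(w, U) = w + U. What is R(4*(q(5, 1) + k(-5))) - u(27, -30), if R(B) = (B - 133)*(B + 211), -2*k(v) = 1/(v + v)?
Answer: -728709/25 ≈ -29148.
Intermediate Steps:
u(w, U) = U + w
k(v) = -1/(4*v) (k(v) = -1/(2*(v + v)) = -1/(2*v)/2 = -1/(4*v))
R(B) = (-133 + B)*(211 + B)
R(4*(q(5, 1) + k(-5))) - u(27, -30) = (-28063 + (4*(-3*5 - 1/4/(-5)))**2 + 78*(4*(-3*5 - 1/4/(-5)))) - (-30 + 27) = (-28063 + (4*(-15 - 1/4*(-1/5)))**2 + 78*(4*(-15 - 1/4*(-1/5)))) - 1*(-3) = (-28063 + (4*(-15 + 1/20))**2 + 78*(4*(-15 + 1/20))) + 3 = (-28063 + (4*(-299/20))**2 + 78*(4*(-299/20))) + 3 = (-28063 + (-299/5)**2 + 78*(-299/5)) + 3 = (-28063 + 89401/25 - 23322/5) + 3 = -728784/25 + 3 = -728709/25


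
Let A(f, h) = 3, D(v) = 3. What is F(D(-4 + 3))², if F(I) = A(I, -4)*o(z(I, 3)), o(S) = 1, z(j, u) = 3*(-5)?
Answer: 9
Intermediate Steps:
z(j, u) = -15
F(I) = 3 (F(I) = 3*1 = 3)
F(D(-4 + 3))² = 3² = 9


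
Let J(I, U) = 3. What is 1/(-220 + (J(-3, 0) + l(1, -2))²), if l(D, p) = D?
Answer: -1/204 ≈ -0.0049020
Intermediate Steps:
1/(-220 + (J(-3, 0) + l(1, -2))²) = 1/(-220 + (3 + 1)²) = 1/(-220 + 4²) = 1/(-220 + 16) = 1/(-204) = -1/204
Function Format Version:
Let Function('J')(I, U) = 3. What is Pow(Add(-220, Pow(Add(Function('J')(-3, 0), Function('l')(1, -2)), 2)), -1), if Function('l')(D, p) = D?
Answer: Rational(-1, 204) ≈ -0.0049020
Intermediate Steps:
Pow(Add(-220, Pow(Add(Function('J')(-3, 0), Function('l')(1, -2)), 2)), -1) = Pow(Add(-220, Pow(Add(3, 1), 2)), -1) = Pow(Add(-220, Pow(4, 2)), -1) = Pow(Add(-220, 16), -1) = Pow(-204, -1) = Rational(-1, 204)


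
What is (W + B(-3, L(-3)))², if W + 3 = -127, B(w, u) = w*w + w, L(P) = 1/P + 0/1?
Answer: 15376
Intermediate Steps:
L(P) = 1/P (L(P) = 1/P + 0*1 = 1/P + 0 = 1/P)
B(w, u) = w + w² (B(w, u) = w² + w = w + w²)
W = -130 (W = -3 - 127 = -130)
(W + B(-3, L(-3)))² = (-130 - 3*(1 - 3))² = (-130 - 3*(-2))² = (-130 + 6)² = (-124)² = 15376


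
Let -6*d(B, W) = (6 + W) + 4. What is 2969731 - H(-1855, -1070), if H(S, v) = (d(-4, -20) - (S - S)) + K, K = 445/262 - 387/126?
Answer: 8169729173/2751 ≈ 2.9697e+6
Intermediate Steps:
d(B, W) = -5/3 - W/6 (d(B, W) = -((6 + W) + 4)/6 = -(10 + W)/6 = -5/3 - W/6)
K = -1259/917 (K = 445*(1/262) - 387*1/126 = 445/262 - 43/14 = -1259/917 ≈ -1.3730)
H(S, v) = 808/2751 (H(S, v) = ((-5/3 - ⅙*(-20)) - (S - S)) - 1259/917 = ((-5/3 + 10/3) - 1*0) - 1259/917 = (5/3 + 0) - 1259/917 = 5/3 - 1259/917 = 808/2751)
2969731 - H(-1855, -1070) = 2969731 - 1*808/2751 = 2969731 - 808/2751 = 8169729173/2751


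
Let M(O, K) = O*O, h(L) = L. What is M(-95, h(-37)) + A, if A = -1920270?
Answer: -1911245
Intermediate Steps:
M(O, K) = O²
M(-95, h(-37)) + A = (-95)² - 1920270 = 9025 - 1920270 = -1911245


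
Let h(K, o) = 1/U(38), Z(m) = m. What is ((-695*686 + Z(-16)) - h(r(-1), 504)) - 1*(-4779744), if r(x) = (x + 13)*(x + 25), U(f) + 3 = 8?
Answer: 21514789/5 ≈ 4.3030e+6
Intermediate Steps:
U(f) = 5 (U(f) = -3 + 8 = 5)
r(x) = (13 + x)*(25 + x)
h(K, o) = ⅕ (h(K, o) = 1/5 = ⅕)
((-695*686 + Z(-16)) - h(r(-1), 504)) - 1*(-4779744) = ((-695*686 - 16) - 1*⅕) - 1*(-4779744) = ((-476770 - 16) - ⅕) + 4779744 = (-476786 - ⅕) + 4779744 = -2383931/5 + 4779744 = 21514789/5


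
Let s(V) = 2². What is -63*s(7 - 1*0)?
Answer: -252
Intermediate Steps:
s(V) = 4
-63*s(7 - 1*0) = -63*4 = -252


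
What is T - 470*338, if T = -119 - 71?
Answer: -159050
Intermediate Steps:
T = -190
T - 470*338 = -190 - 470*338 = -190 - 158860 = -159050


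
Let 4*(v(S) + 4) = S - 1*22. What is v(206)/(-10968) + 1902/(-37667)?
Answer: -3740525/68855276 ≈ -0.054324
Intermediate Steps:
v(S) = -19/2 + S/4 (v(S) = -4 + (S - 1*22)/4 = -4 + (S - 22)/4 = -4 + (-22 + S)/4 = -4 + (-11/2 + S/4) = -19/2 + S/4)
v(206)/(-10968) + 1902/(-37667) = (-19/2 + (¼)*206)/(-10968) + 1902/(-37667) = (-19/2 + 103/2)*(-1/10968) + 1902*(-1/37667) = 42*(-1/10968) - 1902/37667 = -7/1828 - 1902/37667 = -3740525/68855276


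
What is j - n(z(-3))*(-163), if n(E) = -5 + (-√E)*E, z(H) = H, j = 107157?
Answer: 106342 + 489*I*√3 ≈ 1.0634e+5 + 846.97*I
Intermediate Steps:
n(E) = -5 - E^(3/2)
j - n(z(-3))*(-163) = 107157 - (-5 - (-3)^(3/2))*(-163) = 107157 - (-5 - (-3)*I*√3)*(-163) = 107157 - (-5 + 3*I*√3)*(-163) = 107157 - (815 - 489*I*√3) = 107157 + (-815 + 489*I*√3) = 106342 + 489*I*√3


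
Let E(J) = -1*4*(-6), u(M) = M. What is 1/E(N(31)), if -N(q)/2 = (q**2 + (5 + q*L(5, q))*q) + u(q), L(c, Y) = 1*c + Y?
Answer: 1/24 ≈ 0.041667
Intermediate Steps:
L(c, Y) = Y + c (L(c, Y) = c + Y = Y + c)
N(q) = -2*q - 2*q**2 - 2*q*(5 + q*(5 + q)) (N(q) = -2*((q**2 + (5 + q*(q + 5))*q) + q) = -2*((q**2 + (5 + q*(5 + q))*q) + q) = -2*((q**2 + q*(5 + q*(5 + q))) + q) = -2*(q + q**2 + q*(5 + q*(5 + q))) = -2*q - 2*q**2 - 2*q*(5 + q*(5 + q)))
E(J) = 24 (E(J) = -4*(-6) = 24)
1/E(N(31)) = 1/24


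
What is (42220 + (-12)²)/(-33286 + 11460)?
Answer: -3026/1559 ≈ -1.9410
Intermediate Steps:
(42220 + (-12)²)/(-33286 + 11460) = (42220 + 144)/(-21826) = 42364*(-1/21826) = -3026/1559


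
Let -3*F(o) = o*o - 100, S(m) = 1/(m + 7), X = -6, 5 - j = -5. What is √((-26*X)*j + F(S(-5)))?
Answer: √6373/2 ≈ 39.916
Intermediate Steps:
j = 10 (j = 5 - 1*(-5) = 5 + 5 = 10)
S(m) = 1/(7 + m)
F(o) = 100/3 - o²/3 (F(o) = -(o*o - 100)/3 = -(o² - 100)/3 = -(-100 + o²)/3 = 100/3 - o²/3)
√((-26*X)*j + F(S(-5))) = √(-26*(-6)*10 + (100/3 - 1/(3*(7 - 5)²))) = √(156*10 + (100/3 - (1/2)²/3)) = √(1560 + (100/3 - (½)²/3)) = √(1560 + (100/3 - ⅓*¼)) = √(1560 + (100/3 - 1/12)) = √(1560 + 133/4) = √(6373/4) = √6373/2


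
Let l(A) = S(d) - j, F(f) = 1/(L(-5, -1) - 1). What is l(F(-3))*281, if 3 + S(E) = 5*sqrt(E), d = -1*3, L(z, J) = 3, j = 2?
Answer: -1405 + 1405*I*sqrt(3) ≈ -1405.0 + 2433.5*I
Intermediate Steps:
d = -3
S(E) = -3 + 5*sqrt(E)
F(f) = 1/2 (F(f) = 1/(3 - 1) = 1/2)
l(A) = -5 + 5*I*sqrt(3) (l(A) = (-3 + 5*sqrt(-3)) - 1*2 = (-3 + 5*(I*sqrt(3))) - 2 = (-3 + 5*I*sqrt(3)) - 2 = -5 + 5*I*sqrt(3))
l(F(-3))*281 = (-5 + 5*I*sqrt(3))*281 = -1405 + 1405*I*sqrt(3)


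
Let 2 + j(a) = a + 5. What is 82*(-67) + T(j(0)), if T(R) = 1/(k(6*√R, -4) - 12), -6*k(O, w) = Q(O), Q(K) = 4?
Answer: -208775/38 ≈ -5494.1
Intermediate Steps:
k(O, w) = -⅔ (k(O, w) = -⅙*4 = -⅔)
j(a) = 3 + a (j(a) = -2 + (a + 5) = -2 + (5 + a) = 3 + a)
T(R) = -3/38 (T(R) = 1/(-⅔ - 12) = 1/(-38/3) = -3/38)
82*(-67) + T(j(0)) = 82*(-67) - 3/38 = -5494 - 3/38 = -208775/38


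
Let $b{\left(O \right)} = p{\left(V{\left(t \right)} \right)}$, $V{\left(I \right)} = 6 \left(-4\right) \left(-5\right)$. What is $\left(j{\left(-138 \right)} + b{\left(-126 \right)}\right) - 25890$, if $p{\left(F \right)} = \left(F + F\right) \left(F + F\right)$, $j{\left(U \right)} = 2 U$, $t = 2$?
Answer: $31434$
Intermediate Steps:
$V{\left(I \right)} = 120$ ($V{\left(I \right)} = \left(-24\right) \left(-5\right) = 120$)
$p{\left(F \right)} = 4 F^{2}$ ($p{\left(F \right)} = 2 F 2 F = 4 F^{2}$)
$b{\left(O \right)} = 57600$ ($b{\left(O \right)} = 4 \cdot 120^{2} = 4 \cdot 14400 = 57600$)
$\left(j{\left(-138 \right)} + b{\left(-126 \right)}\right) - 25890 = \left(2 \left(-138\right) + 57600\right) - 25890 = \left(-276 + 57600\right) - 25890 = 57324 - 25890 = 31434$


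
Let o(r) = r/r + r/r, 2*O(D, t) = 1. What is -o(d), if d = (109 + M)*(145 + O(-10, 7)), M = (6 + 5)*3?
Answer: -2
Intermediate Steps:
O(D, t) = ½ (O(D, t) = (½)*1 = ½)
M = 33 (M = 11*3 = 33)
d = 20661 (d = (109 + 33)*(145 + ½) = 142*(291/2) = 20661)
o(r) = 2 (o(r) = 1 + 1 = 2)
-o(d) = -1*2 = -2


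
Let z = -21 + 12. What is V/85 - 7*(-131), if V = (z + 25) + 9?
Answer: 15594/17 ≈ 917.29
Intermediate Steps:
z = -9
V = 25 (V = (-9 + 25) + 9 = 16 + 9 = 25)
V/85 - 7*(-131) = 25/85 - 7*(-131) = 25*(1/85) + 917 = 5/17 + 917 = 15594/17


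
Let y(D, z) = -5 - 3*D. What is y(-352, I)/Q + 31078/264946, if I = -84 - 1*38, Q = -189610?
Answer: 2807120667/25118205530 ≈ 0.11176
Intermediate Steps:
I = -122 (I = -84 - 38 = -122)
y(-352, I)/Q + 31078/264946 = (-5 - 3*(-352))/(-189610) + 31078/264946 = (-5 + 1056)*(-1/189610) + 31078*(1/264946) = 1051*(-1/189610) + 15539/132473 = -1051/189610 + 15539/132473 = 2807120667/25118205530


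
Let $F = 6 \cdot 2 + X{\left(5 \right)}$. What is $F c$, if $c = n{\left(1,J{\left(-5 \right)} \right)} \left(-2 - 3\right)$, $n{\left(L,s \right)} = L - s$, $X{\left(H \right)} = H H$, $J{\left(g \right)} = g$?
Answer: $-1110$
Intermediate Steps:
$X{\left(H \right)} = H^{2}$
$F = 37$ ($F = 6 \cdot 2 + 5^{2} = 12 + 25 = 37$)
$c = -30$ ($c = \left(1 - -5\right) \left(-2 - 3\right) = \left(1 + 5\right) \left(-5\right) = 6 \left(-5\right) = -30$)
$F c = 37 \left(-30\right) = -1110$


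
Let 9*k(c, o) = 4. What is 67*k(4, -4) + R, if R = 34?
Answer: 574/9 ≈ 63.778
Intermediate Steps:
k(c, o) = 4/9 (k(c, o) = (⅑)*4 = 4/9)
67*k(4, -4) + R = 67*(4/9) + 34 = 268/9 + 34 = 574/9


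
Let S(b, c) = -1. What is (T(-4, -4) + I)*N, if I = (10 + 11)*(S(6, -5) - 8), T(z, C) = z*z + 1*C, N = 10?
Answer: -1770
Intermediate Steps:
T(z, C) = C + z² (T(z, C) = z² + C = C + z²)
I = -189 (I = (10 + 11)*(-1 - 8) = 21*(-9) = -189)
(T(-4, -4) + I)*N = ((-4 + (-4)²) - 189)*10 = ((-4 + 16) - 189)*10 = (12 - 189)*10 = -177*10 = -1770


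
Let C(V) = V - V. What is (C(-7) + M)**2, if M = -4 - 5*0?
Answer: 16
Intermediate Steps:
C(V) = 0
M = -4 (M = -4 + 0 = -4)
(C(-7) + M)**2 = (0 - 4)**2 = (-4)**2 = 16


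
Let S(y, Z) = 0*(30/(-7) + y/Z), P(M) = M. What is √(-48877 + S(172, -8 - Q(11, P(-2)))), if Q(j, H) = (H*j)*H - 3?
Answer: I*√48877 ≈ 221.08*I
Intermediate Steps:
Q(j, H) = -3 + j*H² (Q(j, H) = j*H² - 3 = -3 + j*H²)
S(y, Z) = 0 (S(y, Z) = 0*(30*(-⅐) + y/Z) = 0*(-30/7 + y/Z) = 0)
√(-48877 + S(172, -8 - Q(11, P(-2)))) = √(-48877 + 0) = √(-48877) = I*√48877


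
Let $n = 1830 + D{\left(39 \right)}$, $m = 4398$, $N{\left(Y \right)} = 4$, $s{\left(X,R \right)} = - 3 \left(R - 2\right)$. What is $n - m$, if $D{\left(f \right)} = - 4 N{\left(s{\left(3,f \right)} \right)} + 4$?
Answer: $-2580$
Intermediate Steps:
$s{\left(X,R \right)} = 6 - 3 R$ ($s{\left(X,R \right)} = - 3 \left(-2 + R\right) = 6 - 3 R$)
$D{\left(f \right)} = -12$ ($D{\left(f \right)} = \left(-4\right) 4 + 4 = -16 + 4 = -12$)
$n = 1818$ ($n = 1830 - 12 = 1818$)
$n - m = 1818 - 4398 = -2580$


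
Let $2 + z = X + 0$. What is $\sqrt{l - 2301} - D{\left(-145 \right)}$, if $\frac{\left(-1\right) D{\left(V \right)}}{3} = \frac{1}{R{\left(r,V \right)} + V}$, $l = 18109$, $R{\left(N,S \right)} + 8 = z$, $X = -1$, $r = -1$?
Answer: $- \frac{1}{52} + 8 \sqrt{247} \approx 125.71$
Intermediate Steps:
$z = -3$ ($z = -2 + \left(-1 + 0\right) = -2 - 1 = -3$)
$R{\left(N,S \right)} = -11$ ($R{\left(N,S \right)} = -8 - 3 = -11$)
$D{\left(V \right)} = - \frac{3}{-11 + V}$
$\sqrt{l - 2301} - D{\left(-145 \right)} = \sqrt{18109 - 2301} - - \frac{3}{-11 - 145} = \sqrt{15808} - - \frac{3}{-156} = 8 \sqrt{247} - \left(-3\right) \left(- \frac{1}{156}\right) = 8 \sqrt{247} - \frac{1}{52} = - \frac{1}{52} + 8 \sqrt{247}$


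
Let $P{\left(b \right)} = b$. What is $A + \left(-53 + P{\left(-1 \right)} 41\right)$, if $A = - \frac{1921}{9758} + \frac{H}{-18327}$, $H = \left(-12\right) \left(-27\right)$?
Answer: $- \frac{8057793}{85526} \approx -94.215$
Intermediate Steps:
$H = 324$
$A = - \frac{18349}{85526}$ ($A = - \frac{1921}{9758} + \frac{324}{-18327} = \left(-1921\right) \frac{1}{9758} + 324 \left(- \frac{1}{18327}\right) = - \frac{113}{574} - \frac{108}{6109} = - \frac{18349}{85526} \approx -0.21454$)
$A + \left(-53 + P{\left(-1 \right)} 41\right) = - \frac{18349}{85526} - 94 = - \frac{8057793}{85526}$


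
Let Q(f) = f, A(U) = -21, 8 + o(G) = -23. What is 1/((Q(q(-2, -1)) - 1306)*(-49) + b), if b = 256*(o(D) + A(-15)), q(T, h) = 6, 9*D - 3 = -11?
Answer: 1/50388 ≈ 1.9846e-5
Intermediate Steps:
D = -8/9 (D = 1/3 + (1/9)*(-11) = 1/3 - 11/9 = -8/9 ≈ -0.88889)
o(G) = -31 (o(G) = -8 - 23 = -31)
b = -13312 (b = 256*(-31 - 21) = 256*(-52) = -13312)
1/((Q(q(-2, -1)) - 1306)*(-49) + b) = 1/((6 - 1306)*(-49) - 13312) = 1/(-1300*(-49) - 13312) = 1/(63700 - 13312) = 1/50388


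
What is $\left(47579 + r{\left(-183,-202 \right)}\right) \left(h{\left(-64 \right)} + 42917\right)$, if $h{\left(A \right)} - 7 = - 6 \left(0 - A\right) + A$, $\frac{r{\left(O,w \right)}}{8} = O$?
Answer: $1958780740$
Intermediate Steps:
$r{\left(O,w \right)} = 8 O$
$h{\left(A \right)} = 7 + 7 A$ ($h{\left(A \right)} = 7 + \left(- 6 \left(0 - A\right) + A\right) = 7 - \left(- A + 6 \left(-1\right) A\right) = 7 + \left(6 A + A\right) = 7 + 7 A$)
$\left(47579 + r{\left(-183,-202 \right)}\right) \left(h{\left(-64 \right)} + 42917\right) = \left(47579 + 8 \left(-183\right)\right) \left(\left(7 + 7 \left(-64\right)\right) + 42917\right) = \left(47579 - 1464\right) \left(\left(7 - 448\right) + 42917\right) = 46115 \left(-441 + 42917\right) = 46115 \cdot 42476 = 1958780740$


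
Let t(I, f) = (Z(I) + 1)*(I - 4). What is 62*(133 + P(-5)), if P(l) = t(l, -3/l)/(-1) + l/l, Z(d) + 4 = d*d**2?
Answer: -63116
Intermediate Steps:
Z(d) = -4 + d**3 (Z(d) = -4 + d*d**2 = -4 + d**3)
t(I, f) = (-4 + I)*(-3 + I**3) (t(I, f) = ((-4 + I**3) + 1)*(I - 4) = (-3 + I**3)*(-4 + I) = (-4 + I)*(-3 + I**3))
P(l) = -11 - l**4 + 3*l + 4*l**3 (P(l) = (12 + l**4 - 4*l**3 - 3*l)/(-1) + l/l = (12 + l**4 - 4*l**3 - 3*l)*(-1) + 1 = (-12 - l**4 + 3*l + 4*l**3) + 1 = -11 - l**4 + 3*l + 4*l**3)
62*(133 + P(-5)) = 62*(133 + (-11 - 1*(-5)**4 + 3*(-5) + 4*(-5)**3)) = 62*(133 + (-11 - 1*625 - 15 + 4*(-125))) = 62*(133 + (-11 - 625 - 15 - 500)) = 62*(133 - 1151) = 62*(-1018) = -63116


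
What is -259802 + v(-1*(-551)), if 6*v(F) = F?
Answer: -1558261/6 ≈ -2.5971e+5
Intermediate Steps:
v(F) = F/6
-259802 + v(-1*(-551)) = -259802 + (-1*(-551))/6 = -259802 + (1/6)*551 = -259802 + 551/6 = -1558261/6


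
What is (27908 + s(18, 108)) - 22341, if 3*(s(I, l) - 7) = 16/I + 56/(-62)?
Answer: 4665434/837 ≈ 5574.0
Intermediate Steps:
s(I, l) = 623/93 + 16/(3*I) (s(I, l) = 7 + (16/I + 56/(-62))/3 = 7 + (16/I + 56*(-1/62))/3 = 7 + (16/I - 28/31)/3 = 7 + (-28/31 + 16/I)/3 = 7 + (-28/93 + 16/(3*I)) = 623/93 + 16/(3*I))
(27908 + s(18, 108)) - 22341 = (27908 + (1/93)*(496 + 623*18)/18) - 22341 = (27908 + (1/93)*(1/18)*(496 + 11214)) - 22341 = (27908 + (1/93)*(1/18)*11710) - 22341 = (27908 + 5855/837) - 22341 = 23364851/837 - 22341 = 4665434/837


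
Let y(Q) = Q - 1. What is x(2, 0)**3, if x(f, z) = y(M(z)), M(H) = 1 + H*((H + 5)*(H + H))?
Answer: 0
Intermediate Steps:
M(H) = 1 + 2*H**2*(5 + H) (M(H) = 1 + H*((5 + H)*(2*H)) = 1 + H*(2*H*(5 + H)) = 1 + 2*H**2*(5 + H))
y(Q) = -1 + Q
x(f, z) = 2*z**3 + 10*z**2 (x(f, z) = -1 + (1 + 2*z**3 + 10*z**2) = 2*z**3 + 10*z**2)
x(2, 0)**3 = (2*0**2*(5 + 0))**3 = (2*0*5)**3 = 0**3 = 0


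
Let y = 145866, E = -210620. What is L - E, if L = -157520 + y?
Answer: 198966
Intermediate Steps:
L = -11654 (L = -157520 + 145866 = -11654)
L - E = -11654 - 1*(-210620) = -11654 + 210620 = 198966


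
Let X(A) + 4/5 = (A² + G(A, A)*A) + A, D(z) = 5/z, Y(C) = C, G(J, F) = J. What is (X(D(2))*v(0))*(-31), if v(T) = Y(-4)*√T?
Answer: 0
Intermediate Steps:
X(A) = -⅘ + A + 2*A² (X(A) = -⅘ + ((A² + A*A) + A) = -⅘ + ((A² + A²) + A) = -⅘ + (2*A² + A) = -⅘ + (A + 2*A²) = -⅘ + A + 2*A²)
v(T) = -4*√T
(X(D(2))*v(0))*(-31) = ((-⅘ + 5/2 + 2*(5/2)²)*(-4*√0))*(-31) = ((-⅘ + 5*(½) + 2*(5*(½))²)*(-4*0))*(-31) = ((-⅘ + 5/2 + 2*(5/2)²)*0)*(-31) = ((-⅘ + 5/2 + 2*(25/4))*0)*(-31) = ((-⅘ + 5/2 + 25/2)*0)*(-31) = ((71/5)*0)*(-31) = 0*(-31) = 0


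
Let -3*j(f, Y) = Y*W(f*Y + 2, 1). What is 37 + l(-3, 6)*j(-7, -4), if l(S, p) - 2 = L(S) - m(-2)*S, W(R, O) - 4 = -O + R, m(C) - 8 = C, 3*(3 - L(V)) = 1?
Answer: 3103/3 ≈ 1034.3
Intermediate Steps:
L(V) = 8/3 (L(V) = 3 - ⅓*1 = 3 - ⅓ = 8/3)
m(C) = 8 + C
W(R, O) = 4 + R - O (W(R, O) = 4 + (-O + R) = 4 + (R - O) = 4 + R - O)
l(S, p) = 14/3 - 6*S (l(S, p) = 2 + (8/3 - (8 - 2)*S) = 2 + (8/3 - 6*S) = 14/3 - 6*S)
j(f, Y) = -Y*(5 + Y*f)/3 (j(f, Y) = -Y*(4 + (f*Y + 2) - 1*1)/3 = -Y*(4 + (Y*f + 2) - 1)/3 = -Y*(4 + (2 + Y*f) - 1)/3 = -Y*(5 + Y*f)/3)
37 + l(-3, 6)*j(-7, -4) = 37 + (14/3 - 6*(-3))*(-⅓*(-4)*(5 - 4*(-7))) = 37 + (14/3 + 18)*(-⅓*(-4)*(5 + 28)) = 37 + 68*(-⅓*(-4)*33)/3 = 37 + (68/3)*44 = 37 + 2992/3 = 3103/3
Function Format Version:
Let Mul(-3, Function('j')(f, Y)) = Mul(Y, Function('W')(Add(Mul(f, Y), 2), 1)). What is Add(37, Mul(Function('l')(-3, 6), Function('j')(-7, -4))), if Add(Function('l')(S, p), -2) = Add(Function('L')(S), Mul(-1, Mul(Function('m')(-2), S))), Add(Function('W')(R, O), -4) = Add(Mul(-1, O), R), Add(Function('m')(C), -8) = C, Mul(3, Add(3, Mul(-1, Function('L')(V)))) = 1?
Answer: Rational(3103, 3) ≈ 1034.3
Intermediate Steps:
Function('L')(V) = Rational(8, 3) (Function('L')(V) = Add(3, Mul(Rational(-1, 3), 1)) = Add(3, Rational(-1, 3)) = Rational(8, 3))
Function('m')(C) = Add(8, C)
Function('W')(R, O) = Add(4, R, Mul(-1, O)) (Function('W')(R, O) = Add(4, Add(Mul(-1, O), R)) = Add(4, Add(R, Mul(-1, O))) = Add(4, R, Mul(-1, O)))
Function('l')(S, p) = Add(Rational(14, 3), Mul(-6, S)) (Function('l')(S, p) = Add(2, Add(Rational(8, 3), Mul(-1, Mul(Add(8, -2), S)))) = Add(2, Add(Rational(8, 3), Mul(-1, Mul(6, S)))) = Add(2, Add(Rational(8, 3), Mul(-6, S))) = Add(Rational(14, 3), Mul(-6, S)))
Function('j')(f, Y) = Mul(Rational(-1, 3), Y, Add(5, Mul(Y, f))) (Function('j')(f, Y) = Mul(Rational(-1, 3), Mul(Y, Add(4, Add(Mul(f, Y), 2), Mul(-1, 1)))) = Mul(Rational(-1, 3), Mul(Y, Add(4, Add(Mul(Y, f), 2), -1))) = Mul(Rational(-1, 3), Mul(Y, Add(4, Add(2, Mul(Y, f)), -1))) = Mul(Rational(-1, 3), Mul(Y, Add(5, Mul(Y, f)))) = Mul(Rational(-1, 3), Y, Add(5, Mul(Y, f))))
Add(37, Mul(Function('l')(-3, 6), Function('j')(-7, -4))) = Add(37, Mul(Add(Rational(14, 3), Mul(-6, -3)), Mul(Rational(-1, 3), -4, Add(5, Mul(-4, -7))))) = Add(37, Mul(Add(Rational(14, 3), 18), Mul(Rational(-1, 3), -4, Add(5, 28)))) = Add(37, Mul(Rational(68, 3), Mul(Rational(-1, 3), -4, 33))) = Add(37, Mul(Rational(68, 3), 44)) = Add(37, Rational(2992, 3)) = Rational(3103, 3)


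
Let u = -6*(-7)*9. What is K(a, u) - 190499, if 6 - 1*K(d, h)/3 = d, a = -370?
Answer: -189371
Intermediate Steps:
u = 378 (u = 42*9 = 378)
K(d, h) = 18 - 3*d
K(a, u) - 190499 = (18 - 3*(-370)) - 190499 = (18 + 1110) - 190499 = 1128 - 190499 = -189371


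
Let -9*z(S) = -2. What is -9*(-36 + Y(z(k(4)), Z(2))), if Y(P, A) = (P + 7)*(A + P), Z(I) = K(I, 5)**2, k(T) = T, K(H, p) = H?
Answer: 446/9 ≈ 49.556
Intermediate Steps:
z(S) = 2/9 (z(S) = -1/9*(-2) = 2/9)
Z(I) = I**2
Y(P, A) = (7 + P)*(A + P)
-9*(-36 + Y(z(k(4)), Z(2))) = -9*(-36 + ((2/9)**2 + 7*2**2 + 7*(2/9) + 2**2*(2/9))) = -9*(-36 + (4/81 + 7*4 + 14/9 + 4*(2/9))) = -9*(-36 + (4/81 + 28 + 14/9 + 8/9)) = -9*(-36 + 2470/81) = -9*(-446/81) = 446/9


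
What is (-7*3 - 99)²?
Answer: 14400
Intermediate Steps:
(-7*3 - 99)² = (-21 - 99)² = (-120)² = 14400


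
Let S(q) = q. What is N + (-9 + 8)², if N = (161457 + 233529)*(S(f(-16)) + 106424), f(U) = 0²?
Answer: 42035990065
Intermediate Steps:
f(U) = 0
N = 42035990064 (N = (161457 + 233529)*(0 + 106424) = 394986*106424 = 42035990064)
N + (-9 + 8)² = 42035990064 + (-9 + 8)² = 42035990064 + (-1)² = 42035990064 + 1 = 42035990065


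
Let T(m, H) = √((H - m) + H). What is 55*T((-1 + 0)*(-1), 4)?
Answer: 55*√7 ≈ 145.52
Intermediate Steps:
T(m, H) = √(-m + 2*H)
55*T((-1 + 0)*(-1), 4) = 55*√(-(-1 + 0)*(-1) + 2*4) = 55*√(-(-1)*(-1) + 8) = 55*√(-1*1 + 8) = 55*√(-1 + 8) = 55*√7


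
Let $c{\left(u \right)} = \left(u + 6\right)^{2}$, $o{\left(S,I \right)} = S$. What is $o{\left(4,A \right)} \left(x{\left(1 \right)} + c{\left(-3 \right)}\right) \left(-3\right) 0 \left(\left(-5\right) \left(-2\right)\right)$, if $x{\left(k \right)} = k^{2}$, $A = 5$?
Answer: $0$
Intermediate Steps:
$c{\left(u \right)} = \left(6 + u\right)^{2}$
$o{\left(4,A \right)} \left(x{\left(1 \right)} + c{\left(-3 \right)}\right) \left(-3\right) 0 \left(\left(-5\right) \left(-2\right)\right) = 4 \left(1^{2} + \left(6 - 3\right)^{2}\right) \left(-3\right) 0 \left(\left(-5\right) \left(-2\right)\right) = 4 \left(1 + 3^{2}\right) 0 \cdot 10 = 4 \left(1 + 9\right) 0 = 4 \cdot 10 \cdot 0 = 40 \cdot 0 = 0$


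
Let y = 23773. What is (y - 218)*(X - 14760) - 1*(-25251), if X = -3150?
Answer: -421844799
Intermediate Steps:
(y - 218)*(X - 14760) - 1*(-25251) = (23773 - 218)*(-3150 - 14760) - 1*(-25251) = 23555*(-17910) + 25251 = -421870050 + 25251 = -421844799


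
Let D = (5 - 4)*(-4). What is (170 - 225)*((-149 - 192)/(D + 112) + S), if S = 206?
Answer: -1204885/108 ≈ -11156.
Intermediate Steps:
D = -4 (D = 1*(-4) = -4)
(170 - 225)*((-149 - 192)/(D + 112) + S) = (170 - 225)*((-149 - 192)/(-4 + 112) + 206) = -55*(-341/108 + 206) = -55*21907/108 = -1204885/108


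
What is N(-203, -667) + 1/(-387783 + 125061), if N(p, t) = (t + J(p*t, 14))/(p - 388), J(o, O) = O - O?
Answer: 58411661/51756234 ≈ 1.1286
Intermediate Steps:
J(o, O) = 0
N(p, t) = t/(-388 + p) (N(p, t) = (t + 0)/(p - 388) = t/(-388 + p))
N(-203, -667) + 1/(-387783 + 125061) = -667/(-388 - 203) + 1/(-387783 + 125061) = -667/(-591) + 1/(-262722) = -667*(-1/591) - 1/262722 = 667/591 - 1/262722 = 58411661/51756234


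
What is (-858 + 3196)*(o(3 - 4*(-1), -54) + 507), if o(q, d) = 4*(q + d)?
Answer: 745822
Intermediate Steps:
o(q, d) = 4*d + 4*q (o(q, d) = 4*(d + q) = 4*d + 4*q)
(-858 + 3196)*(o(3 - 4*(-1), -54) + 507) = (-858 + 3196)*((4*(-54) + 4*(3 - 4*(-1))) + 507) = 2338*((-216 + 4*(3 + 4)) + 507) = 2338*((-216 + 4*7) + 507) = 2338*((-216 + 28) + 507) = 2338*(-188 + 507) = 2338*319 = 745822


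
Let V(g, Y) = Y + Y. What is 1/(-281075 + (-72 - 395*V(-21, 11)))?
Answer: -1/289837 ≈ -3.4502e-6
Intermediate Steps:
V(g, Y) = 2*Y
1/(-281075 + (-72 - 395*V(-21, 11))) = 1/(-281075 + (-72 - 790*11)) = 1/(-281075 + (-72 - 395*22)) = 1/(-281075 + (-72 - 8690)) = 1/(-281075 - 8762) = 1/(-289837) = -1/289837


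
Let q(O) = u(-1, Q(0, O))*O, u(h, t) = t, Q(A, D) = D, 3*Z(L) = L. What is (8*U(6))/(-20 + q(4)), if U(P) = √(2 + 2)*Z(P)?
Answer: -8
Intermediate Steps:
Z(L) = L/3
U(P) = 2*P/3 (U(P) = √(2 + 2)*(P/3) = √4*(P/3) = 2*(P/3) = 2*P/3)
q(O) = O² (q(O) = O*O = O²)
(8*U(6))/(-20 + q(4)) = (8*((⅔)*6))/(-20 + 4²) = (8*4)/(-20 + 16) = 32/(-4) = 32*(-¼) = -8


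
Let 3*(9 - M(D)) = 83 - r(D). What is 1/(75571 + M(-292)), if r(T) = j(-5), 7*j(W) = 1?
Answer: 21/1586600 ≈ 1.3236e-5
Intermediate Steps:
j(W) = ⅐ (j(W) = (⅐)*1 = ⅐)
r(T) = ⅐
M(D) = -391/21 (M(D) = 9 - (83 - 1*⅐)/3 = 9 - (83 - ⅐)/3 = 9 - ⅓*580/7 = 9 - 580/21 = -391/21)
1/(75571 + M(-292)) = 1/(75571 - 391/21) = 1/(1586600/21) = 21/1586600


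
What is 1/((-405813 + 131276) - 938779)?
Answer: -1/1213316 ≈ -8.2419e-7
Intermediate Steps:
1/((-405813 + 131276) - 938779) = 1/(-274537 - 938779) = 1/(-1213316) = -1/1213316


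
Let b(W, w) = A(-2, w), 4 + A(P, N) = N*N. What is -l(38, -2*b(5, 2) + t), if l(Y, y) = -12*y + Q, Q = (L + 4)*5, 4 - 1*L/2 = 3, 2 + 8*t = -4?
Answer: -39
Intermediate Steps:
t = -¾ (t = -¼ + (⅛)*(-4) = -¼ - ½ = -¾ ≈ -0.75000)
A(P, N) = -4 + N² (A(P, N) = -4 + N*N = -4 + N²)
b(W, w) = -4 + w²
L = 2 (L = 8 - 2*3 = 8 - 6 = 2)
Q = 30 (Q = (2 + 4)*5 = 6*5 = 30)
l(Y, y) = 30 - 12*y (l(Y, y) = -12*y + 30 = 30 - 12*y)
-l(38, -2*b(5, 2) + t) = -(30 - 12*(-2*(-4 + 2²) - ¾)) = -(30 - 12*(-2*(-4 + 4) - ¾)) = -(30 - 12*(-2*0 - ¾)) = -(30 - 12*(0 - ¾)) = -(30 - 12*(-¾)) = -(30 + 9) = -1*39 = -39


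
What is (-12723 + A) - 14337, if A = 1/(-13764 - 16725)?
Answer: -825032341/30489 ≈ -27060.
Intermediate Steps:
A = -1/30489 (A = 1/(-30489) = -1/30489 ≈ -3.2799e-5)
(-12723 + A) - 14337 = (-12723 - 1/30489) - 14337 = -387911548/30489 - 14337 = -825032341/30489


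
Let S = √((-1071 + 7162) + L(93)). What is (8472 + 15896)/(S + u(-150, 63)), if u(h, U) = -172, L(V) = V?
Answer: -523912/2925 - 6092*√1546/2925 ≈ -261.01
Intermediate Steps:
S = 2*√1546 (S = √((-1071 + 7162) + 93) = √(6091 + 93) = √6184 = 2*√1546 ≈ 78.638)
(8472 + 15896)/(S + u(-150, 63)) = (8472 + 15896)/(2*√1546 - 172) = 24368/(-172 + 2*√1546)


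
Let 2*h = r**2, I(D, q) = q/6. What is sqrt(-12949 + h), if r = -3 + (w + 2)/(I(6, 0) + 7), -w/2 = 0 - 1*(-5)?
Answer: I*sqrt(2536322)/14 ≈ 113.76*I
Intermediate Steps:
I(D, q) = q/6 (I(D, q) = q*(1/6) = q/6)
w = -10 (w = -2*(0 - 1*(-5)) = -2*(0 + 5) = -2*5 = -10)
r = -29/7 (r = -3 + (-10 + 2)/((1/6)*0 + 7) = -3 - 8/(0 + 7) = -3 - 8/7 = -29/7 ≈ -4.1429)
h = 841/98 (h = (-29/7)**2/2 = (1/2)*(841/49) = 841/98 ≈ 8.5816)
sqrt(-12949 + h) = sqrt(-12949 + 841/98) = sqrt(-1268161/98) = I*sqrt(2536322)/14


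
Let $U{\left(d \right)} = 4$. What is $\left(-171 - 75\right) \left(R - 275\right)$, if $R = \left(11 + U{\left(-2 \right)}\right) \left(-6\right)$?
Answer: $89790$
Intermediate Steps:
$R = -90$ ($R = \left(11 + 4\right) \left(-6\right) = 15 \left(-6\right) = -90$)
$\left(-171 - 75\right) \left(R - 275\right) = \left(-171 - 75\right) \left(-90 - 275\right) = \left(-246\right) \left(-365\right) = 89790$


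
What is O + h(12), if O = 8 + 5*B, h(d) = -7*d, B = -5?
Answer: -101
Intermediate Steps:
O = -17 (O = 8 + 5*(-5) = 8 - 25 = -17)
O + h(12) = -17 - 7*12 = -17 - 84 = -101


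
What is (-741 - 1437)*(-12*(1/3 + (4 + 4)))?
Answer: 217800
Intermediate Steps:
(-741 - 1437)*(-12*(1/3 + (4 + 4))) = -(-26136)*(1/3 + 8) = -(-26136)*25/3 = -2178*(-100) = 217800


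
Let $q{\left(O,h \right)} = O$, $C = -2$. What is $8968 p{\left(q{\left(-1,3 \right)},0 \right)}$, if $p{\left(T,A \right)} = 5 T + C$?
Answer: $-62776$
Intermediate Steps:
$p{\left(T,A \right)} = -2 + 5 T$ ($p{\left(T,A \right)} = 5 T - 2 = -2 + 5 T$)
$8968 p{\left(q{\left(-1,3 \right)},0 \right)} = 8968 \left(-2 + 5 \left(-1\right)\right) = 8968 \left(-2 - 5\right) = 8968 \left(-7\right) = -62776$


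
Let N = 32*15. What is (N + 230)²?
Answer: 504100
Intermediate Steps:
N = 480
(N + 230)² = (480 + 230)² = 710² = 504100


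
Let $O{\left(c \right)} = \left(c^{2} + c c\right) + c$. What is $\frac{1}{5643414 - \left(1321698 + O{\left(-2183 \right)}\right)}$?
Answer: $- \frac{1}{5207079} \approx -1.9205 \cdot 10^{-7}$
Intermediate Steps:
$O{\left(c \right)} = c + 2 c^{2}$ ($O{\left(c \right)} = \left(c^{2} + c^{2}\right) + c = 2 c^{2} + c = c + 2 c^{2}$)
$\frac{1}{5643414 - \left(1321698 + O{\left(-2183 \right)}\right)} = \frac{1}{5643414 - \left(1321698 - 2183 \left(1 + 2 \left(-2183\right)\right)\right)} = \frac{1}{5643414 - \left(1321698 - 2183 \left(1 - 4366\right)\right)} = \frac{1}{5643414 - \left(1321698 - -9528795\right)} = \frac{1}{5643414 - 10850493} = \frac{1}{-5207079} = - \frac{1}{5207079}$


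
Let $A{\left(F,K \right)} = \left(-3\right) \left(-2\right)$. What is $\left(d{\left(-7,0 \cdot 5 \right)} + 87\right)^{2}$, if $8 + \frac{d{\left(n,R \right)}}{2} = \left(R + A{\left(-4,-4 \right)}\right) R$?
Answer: $5041$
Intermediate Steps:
$A{\left(F,K \right)} = 6$
$d{\left(n,R \right)} = -16 + 2 R \left(6 + R\right)$ ($d{\left(n,R \right)} = -16 + 2 \left(R + 6\right) R = -16 + 2 \left(6 + R\right) R = -16 + 2 R \left(6 + R\right)$)
$\left(d{\left(-7,0 \cdot 5 \right)} + 87\right)^{2} = \left(\left(-16 + 2 \left(0 \cdot 5\right)^{2} + 12 \cdot 0 \cdot 5\right) + 87\right)^{2} = \left(\left(-16 + 2 \cdot 0^{2} + 12 \cdot 0\right) + 87\right)^{2} = \left(\left(-16 + 2 \cdot 0 + 0\right) + 87\right)^{2} = \left(\left(-16 + 0 + 0\right) + 87\right)^{2} = \left(-16 + 87\right)^{2} = 71^{2} = 5041$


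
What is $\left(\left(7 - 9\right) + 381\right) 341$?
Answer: $129239$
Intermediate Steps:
$\left(\left(7 - 9\right) + 381\right) 341 = \left(-2 + 381\right) 341 = 379 \cdot 341 = 129239$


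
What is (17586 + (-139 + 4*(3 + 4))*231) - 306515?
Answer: -314570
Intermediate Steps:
(17586 + (-139 + 4*(3 + 4))*231) - 306515 = (17586 + (-139 + 4*7)*231) - 306515 = (17586 + (-139 + 28)*231) - 306515 = (17586 - 111*231) - 306515 = (17586 - 25641) - 306515 = -8055 - 306515 = -314570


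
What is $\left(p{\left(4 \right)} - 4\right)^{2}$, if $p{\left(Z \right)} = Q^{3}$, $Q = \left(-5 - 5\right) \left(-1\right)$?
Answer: $992016$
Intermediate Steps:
$Q = 10$ ($Q = \left(-10\right) \left(-1\right) = 10$)
$p{\left(Z \right)} = 1000$ ($p{\left(Z \right)} = 10^{3} = 1000$)
$\left(p{\left(4 \right)} - 4\right)^{2} = \left(1000 - 4\right)^{2} = 996^{2} = 992016$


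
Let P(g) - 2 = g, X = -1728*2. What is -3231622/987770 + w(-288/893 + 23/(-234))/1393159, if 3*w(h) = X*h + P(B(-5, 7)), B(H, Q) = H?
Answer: -26130033077528066/7987692402488435 ≈ -3.2713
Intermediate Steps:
X = -3456 (X = -288*12 = -3456)
P(g) = 2 + g
w(h) = -1 - 1152*h (w(h) = (-3456*h + (2 - 5))/3 = (-3456*h - 3)/3 = (-3 - 3456*h)/3 = -1 - 1152*h)
-3231622/987770 + w(-288/893 + 23/(-234))/1393159 = -3231622/987770 + (-1 - 1152*(-288/893 + 23/(-234)))/1393159 = -3231622*1/987770 + (-1 - 1152*(-288*1/893 + 23*(-1/234)))*(1/1393159) = -1615811/493885 + (-1 - 1152*(-288/893 - 23/234))*(1/1393159) = -1615811/493885 + (-1 - 1152*(-87931/208962))*(1/1393159) = -1615811/493885 + (-1 + 5627584/11609)*(1/1393159) = -1615811/493885 + (5615975/11609)*(1/1393159) = -1615811/493885 + 5615975/16173182831 = -26130033077528066/7987692402488435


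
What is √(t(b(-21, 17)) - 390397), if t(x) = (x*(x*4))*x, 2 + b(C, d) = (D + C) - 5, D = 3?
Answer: I*√452897 ≈ 672.98*I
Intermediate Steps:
b(C, d) = -4 + C (b(C, d) = -2 + ((3 + C) - 5) = -2 + (-2 + C) = -4 + C)
t(x) = 4*x³ (t(x) = (x*(4*x))*x = (4*x²)*x = 4*x³)
√(t(b(-21, 17)) - 390397) = √(4*(-4 - 21)³ - 390397) = √(4*(-25)³ - 390397) = √(4*(-15625) - 390397) = √(-62500 - 390397) = √(-452897) = I*√452897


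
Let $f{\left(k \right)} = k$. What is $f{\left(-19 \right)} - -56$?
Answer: $37$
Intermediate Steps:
$f{\left(-19 \right)} - -56 = -19 - -56 = -19 + 56 = 37$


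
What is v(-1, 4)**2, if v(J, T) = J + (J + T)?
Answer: 4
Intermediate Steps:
v(J, T) = T + 2*J
v(-1, 4)**2 = (4 + 2*(-1))**2 = (4 - 2)**2 = 2**2 = 4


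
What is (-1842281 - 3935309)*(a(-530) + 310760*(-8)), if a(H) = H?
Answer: 14366613069900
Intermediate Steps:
(-1842281 - 3935309)*(a(-530) + 310760*(-8)) = (-1842281 - 3935309)*(-530 + 310760*(-8)) = -5777590*(-530 - 2486080) = -5777590*(-2486610) = 14366613069900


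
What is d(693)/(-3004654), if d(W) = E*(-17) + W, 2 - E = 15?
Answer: -457/1502327 ≈ -0.00030419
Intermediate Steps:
E = -13 (E = 2 - 1*15 = 2 - 15 = -13)
d(W) = 221 + W (d(W) = -13*(-17) + W = 221 + W)
d(693)/(-3004654) = (221 + 693)/(-3004654) = 914*(-1/3004654) = -457/1502327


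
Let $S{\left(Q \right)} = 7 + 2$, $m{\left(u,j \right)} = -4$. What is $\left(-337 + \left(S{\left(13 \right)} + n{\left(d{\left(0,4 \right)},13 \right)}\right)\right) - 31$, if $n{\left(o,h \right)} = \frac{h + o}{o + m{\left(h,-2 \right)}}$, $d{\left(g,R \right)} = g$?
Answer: $- \frac{1449}{4} \approx -362.25$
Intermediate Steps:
$n{\left(o,h \right)} = \frac{h + o}{-4 + o}$ ($n{\left(o,h \right)} = \frac{h + o}{o - 4} = \frac{h + o}{-4 + o}$)
$S{\left(Q \right)} = 9$
$\left(-337 + \left(S{\left(13 \right)} + n{\left(d{\left(0,4 \right)},13 \right)}\right)\right) - 31 = \left(-337 + \left(9 + \frac{13 + 0}{-4 + 0}\right)\right) - 31 = \left(-337 + \left(9 + \frac{1}{-4} \cdot 13\right)\right) - 31 = \left(-337 + \left(9 - \frac{13}{4}\right)\right) - 31 = \left(-337 + \frac{23}{4}\right) - 31 = - \frac{1325}{4} - 31 = - \frac{1449}{4}$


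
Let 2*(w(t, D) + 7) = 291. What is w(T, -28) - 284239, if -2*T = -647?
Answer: -568201/2 ≈ -2.8410e+5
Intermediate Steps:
T = 647/2 (T = -½*(-647) = 647/2 ≈ 323.50)
w(t, D) = 277/2 (w(t, D) = -7 + (½)*291 = -7 + 291/2 = 277/2)
w(T, -28) - 284239 = 277/2 - 284239 = -568201/2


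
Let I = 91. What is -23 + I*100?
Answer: 9077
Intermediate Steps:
-23 + I*100 = -23 + 91*100 = -23 + 9100 = 9077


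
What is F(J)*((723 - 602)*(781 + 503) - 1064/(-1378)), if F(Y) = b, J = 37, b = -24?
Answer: -2569111872/689 ≈ -3.7288e+6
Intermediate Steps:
F(Y) = -24
F(J)*((723 - 602)*(781 + 503) - 1064/(-1378)) = -24*((723 - 602)*(781 + 503) - 1064/(-1378)) = -24*(121*1284 - 1064*(-1/1378)) = -24*(155364 + 532/689) = -24*107046328/689 = -2569111872/689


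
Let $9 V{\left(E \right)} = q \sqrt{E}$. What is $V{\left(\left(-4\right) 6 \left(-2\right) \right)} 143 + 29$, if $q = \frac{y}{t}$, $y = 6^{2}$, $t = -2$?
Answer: $29 - 1144 \sqrt{3} \approx -1952.5$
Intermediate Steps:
$y = 36$
$q = -18$ ($q = \frac{36}{-2} = 36 \left(- \frac{1}{2}\right) = -18$)
$V{\left(E \right)} = - 2 \sqrt{E}$ ($V{\left(E \right)} = \frac{\left(-18\right) \sqrt{E}}{9} = - 2 \sqrt{E}$)
$V{\left(\left(-4\right) 6 \left(-2\right) \right)} 143 + 29 = - 2 \sqrt{\left(-4\right) 6 \left(-2\right)} 143 + 29 = - 2 \sqrt{\left(-24\right) \left(-2\right)} 143 + 29 = - 2 \sqrt{48} \cdot 143 + 29 = - 2 \cdot 4 \sqrt{3} \cdot 143 + 29 = - 8 \sqrt{3} \cdot 143 + 29 = - 1144 \sqrt{3} + 29 = 29 - 1144 \sqrt{3}$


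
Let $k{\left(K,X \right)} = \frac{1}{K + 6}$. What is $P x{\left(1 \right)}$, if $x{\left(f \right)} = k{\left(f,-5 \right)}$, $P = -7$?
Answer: $-1$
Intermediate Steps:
$k{\left(K,X \right)} = \frac{1}{6 + K}$
$x{\left(f \right)} = \frac{1}{6 + f}$
$P x{\left(1 \right)} = - \frac{7}{6 + 1} = - \frac{7}{7} = \left(-7\right) \frac{1}{7} = -1$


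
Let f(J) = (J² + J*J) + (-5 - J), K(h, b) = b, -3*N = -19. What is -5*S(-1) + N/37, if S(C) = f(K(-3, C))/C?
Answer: -1091/111 ≈ -9.8288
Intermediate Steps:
N = 19/3 (N = -⅓*(-19) = 19/3 ≈ 6.3333)
f(J) = -5 - J + 2*J² (f(J) = (J² + J²) + (-5 - J) = 2*J² + (-5 - J) = -5 - J + 2*J²)
S(C) = (-5 - C + 2*C²)/C
-5*S(-1) + N/37 = -5*(-1 - 5/(-1) + 2*(-1)) + (19/3)/37 = -5*(-1 - 5*(-1) - 2) + (19/3)*(1/37) = -5*(-1 + 5 - 2) + 19/111 = -5*2 + 19/111 = -10 + 19/111 = -1091/111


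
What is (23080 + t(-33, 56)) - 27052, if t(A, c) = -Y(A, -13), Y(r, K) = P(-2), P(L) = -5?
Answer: -3967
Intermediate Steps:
Y(r, K) = -5
t(A, c) = 5 (t(A, c) = -1*(-5) = 5)
(23080 + t(-33, 56)) - 27052 = (23080 + 5) - 27052 = 23085 - 27052 = -3967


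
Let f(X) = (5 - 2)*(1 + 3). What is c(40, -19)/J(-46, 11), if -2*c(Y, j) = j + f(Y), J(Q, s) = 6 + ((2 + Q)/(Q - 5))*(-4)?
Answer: 357/260 ≈ 1.3731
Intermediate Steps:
f(X) = 12 (f(X) = 3*4 = 12)
J(Q, s) = 6 - 4*(2 + Q)/(-5 + Q) (J(Q, s) = 6 + ((2 + Q)/(-5 + Q))*(-4) = 6 - 4*(2 + Q)/(-5 + Q))
c(Y, j) = -6 - j/2 (c(Y, j) = -(j + 12)/2 = -(12 + j)/2 = -6 - j/2)
c(40, -19)/J(-46, 11) = (-6 - ½*(-19))/((2*(-19 - 46)/(-5 - 46))) = (-6 + 19/2)/((2*(-65)/(-51))) = 7/(2*((2*(-1/51)*(-65)))) = 7/(2*(130/51)) = (7/2)*(51/130) = 357/260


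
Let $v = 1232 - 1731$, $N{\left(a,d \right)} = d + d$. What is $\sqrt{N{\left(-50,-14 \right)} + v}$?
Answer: $i \sqrt{527} \approx 22.956 i$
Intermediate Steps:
$N{\left(a,d \right)} = 2 d$
$v = -499$
$\sqrt{N{\left(-50,-14 \right)} + v} = \sqrt{2 \left(-14\right) - 499} = \sqrt{-28 - 499} = \sqrt{-527} = i \sqrt{527}$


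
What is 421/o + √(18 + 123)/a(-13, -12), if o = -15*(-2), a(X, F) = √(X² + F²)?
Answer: 421/30 + √44133/313 ≈ 14.705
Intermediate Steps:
a(X, F) = √(F² + X²)
o = 30
421/o + √(18 + 123)/a(-13, -12) = 421/30 + √(18 + 123)/(√((-12)² + (-13)²)) = 421*(1/30) + √141/(√(144 + 169)) = 421/30 + √141/(√313) = 421/30 + √141*(√313/313) = 421/30 + √44133/313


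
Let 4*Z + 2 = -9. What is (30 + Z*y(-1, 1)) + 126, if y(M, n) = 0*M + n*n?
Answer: 613/4 ≈ 153.25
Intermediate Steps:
Z = -11/4 (Z = -½ + (¼)*(-9) = -½ - 9/4 = -11/4 ≈ -2.7500)
y(M, n) = n² (y(M, n) = 0 + n² = n²)
(30 + Z*y(-1, 1)) + 126 = (30 - 11/4*1²) + 126 = (30 - 11/4*1) + 126 = (30 - 11/4) + 126 = 109/4 + 126 = 613/4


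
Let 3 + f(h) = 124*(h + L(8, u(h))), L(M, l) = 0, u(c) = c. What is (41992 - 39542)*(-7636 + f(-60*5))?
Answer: -109855550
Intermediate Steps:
f(h) = -3 + 124*h (f(h) = -3 + 124*(h + 0) = -3 + 124*h)
(41992 - 39542)*(-7636 + f(-60*5)) = (41992 - 39542)*(-7636 + (-3 + 124*(-60*5))) = 2450*(-7636 + (-3 + 124*(-300))) = 2450*(-7636 + (-3 - 37200)) = 2450*(-7636 - 37203) = 2450*(-44839) = -109855550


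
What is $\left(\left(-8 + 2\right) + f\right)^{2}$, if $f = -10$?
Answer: $256$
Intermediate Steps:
$\left(\left(-8 + 2\right) + f\right)^{2} = \left(\left(-8 + 2\right) - 10\right)^{2} = \left(-6 - 10\right)^{2} = \left(-16\right)^{2} = 256$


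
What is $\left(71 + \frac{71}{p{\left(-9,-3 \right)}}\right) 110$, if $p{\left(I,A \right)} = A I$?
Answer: $\frac{218680}{27} \approx 8099.3$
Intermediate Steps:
$\left(71 + \frac{71}{p{\left(-9,-3 \right)}}\right) 110 = \left(71 + \frac{71}{\left(-3\right) \left(-9\right)}\right) 110 = \left(71 + \frac{71}{27}\right) 110 = \frac{1988}{27} \cdot 110 = \frac{218680}{27}$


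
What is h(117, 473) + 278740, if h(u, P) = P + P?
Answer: 279686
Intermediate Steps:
h(u, P) = 2*P
h(117, 473) + 278740 = 2*473 + 278740 = 946 + 278740 = 279686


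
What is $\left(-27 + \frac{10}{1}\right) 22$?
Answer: $-374$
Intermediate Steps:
$\left(-27 + \frac{10}{1}\right) 22 = \left(-27 + 10 \cdot 1\right) 22 = \left(-27 + 10\right) 22 = \left(-17\right) 22 = -374$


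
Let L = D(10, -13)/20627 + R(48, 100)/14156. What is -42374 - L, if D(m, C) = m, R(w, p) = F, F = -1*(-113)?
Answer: -12373033010099/291995812 ≈ -42374.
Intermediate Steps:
F = 113
R(w, p) = 113
L = 2472411/291995812 (L = 10/20627 + 113/14156 = 2472411/291995812 ≈ 0.0084673)
-42374 - L = -42374 - 1*2472411/291995812 = -42374 - 2472411/291995812 = -12373033010099/291995812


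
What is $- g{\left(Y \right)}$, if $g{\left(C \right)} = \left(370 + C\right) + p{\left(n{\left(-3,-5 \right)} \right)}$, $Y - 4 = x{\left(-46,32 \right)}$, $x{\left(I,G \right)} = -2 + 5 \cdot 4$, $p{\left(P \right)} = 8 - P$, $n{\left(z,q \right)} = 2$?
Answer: $-398$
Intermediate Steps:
$x{\left(I,G \right)} = 18$ ($x{\left(I,G \right)} = -2 + 20 = 18$)
$Y = 22$ ($Y = 4 + 18 = 22$)
$g{\left(C \right)} = 376 + C$ ($g{\left(C \right)} = \left(370 + C\right) + \left(8 - 2\right) = \left(370 + C\right) + 6 = 376 + C$)
$- g{\left(Y \right)} = - (376 + 22) = \left(-1\right) 398 = -398$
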